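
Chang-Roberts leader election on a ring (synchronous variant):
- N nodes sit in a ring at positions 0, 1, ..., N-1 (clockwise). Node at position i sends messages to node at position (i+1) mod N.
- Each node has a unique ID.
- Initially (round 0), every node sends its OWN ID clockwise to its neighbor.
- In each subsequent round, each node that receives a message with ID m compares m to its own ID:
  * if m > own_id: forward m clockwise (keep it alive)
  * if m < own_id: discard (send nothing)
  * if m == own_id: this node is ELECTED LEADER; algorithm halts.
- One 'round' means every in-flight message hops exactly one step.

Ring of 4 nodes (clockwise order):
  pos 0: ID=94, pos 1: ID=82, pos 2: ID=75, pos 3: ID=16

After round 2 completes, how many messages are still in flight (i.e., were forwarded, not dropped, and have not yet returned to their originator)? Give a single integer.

Answer: 2

Derivation:
Round 1: pos1(id82) recv 94: fwd; pos2(id75) recv 82: fwd; pos3(id16) recv 75: fwd; pos0(id94) recv 16: drop
Round 2: pos2(id75) recv 94: fwd; pos3(id16) recv 82: fwd; pos0(id94) recv 75: drop
After round 2: 2 messages still in flight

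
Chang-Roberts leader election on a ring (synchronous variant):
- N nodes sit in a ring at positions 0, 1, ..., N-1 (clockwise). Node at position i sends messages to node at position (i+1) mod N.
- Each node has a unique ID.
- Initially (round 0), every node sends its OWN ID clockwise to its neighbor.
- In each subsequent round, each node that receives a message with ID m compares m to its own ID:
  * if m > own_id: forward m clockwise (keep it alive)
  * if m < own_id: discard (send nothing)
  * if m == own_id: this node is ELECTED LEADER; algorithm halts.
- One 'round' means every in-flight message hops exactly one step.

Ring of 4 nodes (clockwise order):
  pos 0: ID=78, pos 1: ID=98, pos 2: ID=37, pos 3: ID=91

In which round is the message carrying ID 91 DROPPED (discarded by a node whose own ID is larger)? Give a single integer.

Answer: 2

Derivation:
Round 1: pos1(id98) recv 78: drop; pos2(id37) recv 98: fwd; pos3(id91) recv 37: drop; pos0(id78) recv 91: fwd
Round 2: pos3(id91) recv 98: fwd; pos1(id98) recv 91: drop
Round 3: pos0(id78) recv 98: fwd
Round 4: pos1(id98) recv 98: ELECTED
Message ID 91 originates at pos 3; dropped at pos 1 in round 2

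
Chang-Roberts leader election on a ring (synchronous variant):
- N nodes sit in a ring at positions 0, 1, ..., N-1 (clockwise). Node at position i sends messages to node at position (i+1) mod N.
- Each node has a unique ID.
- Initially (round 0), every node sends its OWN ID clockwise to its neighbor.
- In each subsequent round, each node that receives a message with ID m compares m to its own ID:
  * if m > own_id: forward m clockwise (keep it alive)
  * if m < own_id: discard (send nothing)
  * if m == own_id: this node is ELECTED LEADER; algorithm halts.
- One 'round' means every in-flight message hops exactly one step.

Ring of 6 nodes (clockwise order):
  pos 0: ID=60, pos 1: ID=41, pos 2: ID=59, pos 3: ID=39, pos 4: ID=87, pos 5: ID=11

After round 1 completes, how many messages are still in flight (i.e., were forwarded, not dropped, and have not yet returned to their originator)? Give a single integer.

Answer: 3

Derivation:
Round 1: pos1(id41) recv 60: fwd; pos2(id59) recv 41: drop; pos3(id39) recv 59: fwd; pos4(id87) recv 39: drop; pos5(id11) recv 87: fwd; pos0(id60) recv 11: drop
After round 1: 3 messages still in flight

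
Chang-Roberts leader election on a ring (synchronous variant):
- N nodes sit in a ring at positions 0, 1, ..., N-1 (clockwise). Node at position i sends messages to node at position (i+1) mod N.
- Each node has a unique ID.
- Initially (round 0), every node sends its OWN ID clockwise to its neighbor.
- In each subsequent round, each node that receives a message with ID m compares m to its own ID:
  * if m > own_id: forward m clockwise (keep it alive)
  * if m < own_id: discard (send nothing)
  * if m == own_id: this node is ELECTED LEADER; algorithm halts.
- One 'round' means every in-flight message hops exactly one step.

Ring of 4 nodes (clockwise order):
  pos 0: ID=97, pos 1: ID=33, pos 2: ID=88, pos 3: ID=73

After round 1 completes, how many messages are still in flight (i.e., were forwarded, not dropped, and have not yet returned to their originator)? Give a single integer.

Round 1: pos1(id33) recv 97: fwd; pos2(id88) recv 33: drop; pos3(id73) recv 88: fwd; pos0(id97) recv 73: drop
After round 1: 2 messages still in flight

Answer: 2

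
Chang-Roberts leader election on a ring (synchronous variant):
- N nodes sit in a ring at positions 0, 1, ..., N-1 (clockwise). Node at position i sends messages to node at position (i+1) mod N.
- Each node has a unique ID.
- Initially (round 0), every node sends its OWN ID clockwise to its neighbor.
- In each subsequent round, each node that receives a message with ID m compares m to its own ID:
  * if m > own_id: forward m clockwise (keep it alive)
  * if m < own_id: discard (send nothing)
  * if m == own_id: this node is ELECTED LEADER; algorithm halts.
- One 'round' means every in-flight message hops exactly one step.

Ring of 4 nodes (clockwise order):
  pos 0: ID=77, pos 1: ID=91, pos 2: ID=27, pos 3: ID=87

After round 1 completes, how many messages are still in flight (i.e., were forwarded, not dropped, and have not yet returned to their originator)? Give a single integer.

Answer: 2

Derivation:
Round 1: pos1(id91) recv 77: drop; pos2(id27) recv 91: fwd; pos3(id87) recv 27: drop; pos0(id77) recv 87: fwd
After round 1: 2 messages still in flight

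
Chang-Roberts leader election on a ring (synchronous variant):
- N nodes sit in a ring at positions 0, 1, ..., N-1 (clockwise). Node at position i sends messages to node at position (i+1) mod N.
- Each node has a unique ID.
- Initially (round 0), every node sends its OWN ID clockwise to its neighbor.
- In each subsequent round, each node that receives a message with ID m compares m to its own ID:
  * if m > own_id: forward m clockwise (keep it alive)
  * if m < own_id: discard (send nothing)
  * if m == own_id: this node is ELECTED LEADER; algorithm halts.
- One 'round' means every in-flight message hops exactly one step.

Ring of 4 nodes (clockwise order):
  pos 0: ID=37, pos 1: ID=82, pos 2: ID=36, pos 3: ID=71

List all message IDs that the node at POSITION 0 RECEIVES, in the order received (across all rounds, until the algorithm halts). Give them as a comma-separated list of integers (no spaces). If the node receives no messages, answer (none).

Round 1: pos1(id82) recv 37: drop; pos2(id36) recv 82: fwd; pos3(id71) recv 36: drop; pos0(id37) recv 71: fwd
Round 2: pos3(id71) recv 82: fwd; pos1(id82) recv 71: drop
Round 3: pos0(id37) recv 82: fwd
Round 4: pos1(id82) recv 82: ELECTED

Answer: 71,82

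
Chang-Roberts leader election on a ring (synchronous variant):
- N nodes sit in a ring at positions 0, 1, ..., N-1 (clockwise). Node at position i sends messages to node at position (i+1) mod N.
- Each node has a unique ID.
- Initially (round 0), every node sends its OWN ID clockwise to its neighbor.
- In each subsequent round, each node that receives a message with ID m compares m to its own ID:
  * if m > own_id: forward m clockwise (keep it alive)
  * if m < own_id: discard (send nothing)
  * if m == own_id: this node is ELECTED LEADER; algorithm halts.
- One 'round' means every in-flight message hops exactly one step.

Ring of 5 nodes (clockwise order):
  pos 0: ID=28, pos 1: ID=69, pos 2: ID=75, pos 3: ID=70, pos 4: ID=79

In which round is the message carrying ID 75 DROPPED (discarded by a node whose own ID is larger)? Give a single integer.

Answer: 2

Derivation:
Round 1: pos1(id69) recv 28: drop; pos2(id75) recv 69: drop; pos3(id70) recv 75: fwd; pos4(id79) recv 70: drop; pos0(id28) recv 79: fwd
Round 2: pos4(id79) recv 75: drop; pos1(id69) recv 79: fwd
Round 3: pos2(id75) recv 79: fwd
Round 4: pos3(id70) recv 79: fwd
Round 5: pos4(id79) recv 79: ELECTED
Message ID 75 originates at pos 2; dropped at pos 4 in round 2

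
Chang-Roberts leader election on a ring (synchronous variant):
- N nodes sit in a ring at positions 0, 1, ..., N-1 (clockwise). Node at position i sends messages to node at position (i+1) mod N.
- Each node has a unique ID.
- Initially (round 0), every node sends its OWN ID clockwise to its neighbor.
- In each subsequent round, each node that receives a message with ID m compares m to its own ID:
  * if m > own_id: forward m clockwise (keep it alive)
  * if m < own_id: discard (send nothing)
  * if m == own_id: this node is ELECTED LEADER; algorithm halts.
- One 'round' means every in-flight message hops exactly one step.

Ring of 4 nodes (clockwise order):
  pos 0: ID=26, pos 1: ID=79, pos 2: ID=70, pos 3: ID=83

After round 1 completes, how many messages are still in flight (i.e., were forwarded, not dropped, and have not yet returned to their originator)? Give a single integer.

Answer: 2

Derivation:
Round 1: pos1(id79) recv 26: drop; pos2(id70) recv 79: fwd; pos3(id83) recv 70: drop; pos0(id26) recv 83: fwd
After round 1: 2 messages still in flight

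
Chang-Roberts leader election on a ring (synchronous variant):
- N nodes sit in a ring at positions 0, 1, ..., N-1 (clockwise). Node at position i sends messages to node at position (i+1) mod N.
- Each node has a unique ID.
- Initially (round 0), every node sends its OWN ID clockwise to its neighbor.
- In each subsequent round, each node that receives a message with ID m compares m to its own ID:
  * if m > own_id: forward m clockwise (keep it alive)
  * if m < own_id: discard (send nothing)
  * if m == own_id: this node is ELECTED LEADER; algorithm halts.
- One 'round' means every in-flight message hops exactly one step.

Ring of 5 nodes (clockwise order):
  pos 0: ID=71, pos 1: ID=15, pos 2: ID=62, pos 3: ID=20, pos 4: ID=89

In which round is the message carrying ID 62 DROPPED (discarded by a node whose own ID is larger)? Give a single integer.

Round 1: pos1(id15) recv 71: fwd; pos2(id62) recv 15: drop; pos3(id20) recv 62: fwd; pos4(id89) recv 20: drop; pos0(id71) recv 89: fwd
Round 2: pos2(id62) recv 71: fwd; pos4(id89) recv 62: drop; pos1(id15) recv 89: fwd
Round 3: pos3(id20) recv 71: fwd; pos2(id62) recv 89: fwd
Round 4: pos4(id89) recv 71: drop; pos3(id20) recv 89: fwd
Round 5: pos4(id89) recv 89: ELECTED
Message ID 62 originates at pos 2; dropped at pos 4 in round 2

Answer: 2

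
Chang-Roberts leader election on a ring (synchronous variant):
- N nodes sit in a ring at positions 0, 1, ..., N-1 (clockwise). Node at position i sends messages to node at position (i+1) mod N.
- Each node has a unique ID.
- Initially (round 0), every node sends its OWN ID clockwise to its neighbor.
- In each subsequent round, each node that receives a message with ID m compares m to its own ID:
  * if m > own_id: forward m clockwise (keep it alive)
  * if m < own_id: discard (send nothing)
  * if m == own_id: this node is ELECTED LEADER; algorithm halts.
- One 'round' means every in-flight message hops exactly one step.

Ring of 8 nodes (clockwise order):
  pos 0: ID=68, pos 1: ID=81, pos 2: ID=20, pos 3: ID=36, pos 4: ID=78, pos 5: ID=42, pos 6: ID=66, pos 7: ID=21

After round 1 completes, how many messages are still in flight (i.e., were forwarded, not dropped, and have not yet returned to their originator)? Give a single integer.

Answer: 3

Derivation:
Round 1: pos1(id81) recv 68: drop; pos2(id20) recv 81: fwd; pos3(id36) recv 20: drop; pos4(id78) recv 36: drop; pos5(id42) recv 78: fwd; pos6(id66) recv 42: drop; pos7(id21) recv 66: fwd; pos0(id68) recv 21: drop
After round 1: 3 messages still in flight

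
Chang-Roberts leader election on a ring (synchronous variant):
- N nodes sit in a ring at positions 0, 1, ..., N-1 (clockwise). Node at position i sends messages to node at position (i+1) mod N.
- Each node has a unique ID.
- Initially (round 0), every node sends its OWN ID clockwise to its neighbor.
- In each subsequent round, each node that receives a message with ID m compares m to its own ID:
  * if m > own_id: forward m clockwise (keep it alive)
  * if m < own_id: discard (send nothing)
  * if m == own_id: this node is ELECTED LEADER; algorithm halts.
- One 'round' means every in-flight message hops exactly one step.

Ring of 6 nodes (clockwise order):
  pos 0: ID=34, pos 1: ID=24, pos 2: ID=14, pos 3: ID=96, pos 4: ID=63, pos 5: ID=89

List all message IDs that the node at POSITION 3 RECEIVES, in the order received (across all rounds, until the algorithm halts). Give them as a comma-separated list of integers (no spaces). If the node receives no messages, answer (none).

Round 1: pos1(id24) recv 34: fwd; pos2(id14) recv 24: fwd; pos3(id96) recv 14: drop; pos4(id63) recv 96: fwd; pos5(id89) recv 63: drop; pos0(id34) recv 89: fwd
Round 2: pos2(id14) recv 34: fwd; pos3(id96) recv 24: drop; pos5(id89) recv 96: fwd; pos1(id24) recv 89: fwd
Round 3: pos3(id96) recv 34: drop; pos0(id34) recv 96: fwd; pos2(id14) recv 89: fwd
Round 4: pos1(id24) recv 96: fwd; pos3(id96) recv 89: drop
Round 5: pos2(id14) recv 96: fwd
Round 6: pos3(id96) recv 96: ELECTED

Answer: 14,24,34,89,96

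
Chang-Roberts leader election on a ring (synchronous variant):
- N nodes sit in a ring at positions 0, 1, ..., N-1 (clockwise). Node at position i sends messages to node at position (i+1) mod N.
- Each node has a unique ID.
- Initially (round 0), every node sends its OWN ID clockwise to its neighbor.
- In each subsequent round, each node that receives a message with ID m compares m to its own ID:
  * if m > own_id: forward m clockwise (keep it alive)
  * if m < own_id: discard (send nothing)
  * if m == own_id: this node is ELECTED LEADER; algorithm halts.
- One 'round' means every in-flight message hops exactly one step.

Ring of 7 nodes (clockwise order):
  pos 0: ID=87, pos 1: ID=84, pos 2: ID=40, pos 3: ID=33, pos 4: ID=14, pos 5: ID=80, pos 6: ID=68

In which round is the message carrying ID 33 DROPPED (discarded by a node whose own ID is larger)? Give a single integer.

Round 1: pos1(id84) recv 87: fwd; pos2(id40) recv 84: fwd; pos3(id33) recv 40: fwd; pos4(id14) recv 33: fwd; pos5(id80) recv 14: drop; pos6(id68) recv 80: fwd; pos0(id87) recv 68: drop
Round 2: pos2(id40) recv 87: fwd; pos3(id33) recv 84: fwd; pos4(id14) recv 40: fwd; pos5(id80) recv 33: drop; pos0(id87) recv 80: drop
Round 3: pos3(id33) recv 87: fwd; pos4(id14) recv 84: fwd; pos5(id80) recv 40: drop
Round 4: pos4(id14) recv 87: fwd; pos5(id80) recv 84: fwd
Round 5: pos5(id80) recv 87: fwd; pos6(id68) recv 84: fwd
Round 6: pos6(id68) recv 87: fwd; pos0(id87) recv 84: drop
Round 7: pos0(id87) recv 87: ELECTED
Message ID 33 originates at pos 3; dropped at pos 5 in round 2

Answer: 2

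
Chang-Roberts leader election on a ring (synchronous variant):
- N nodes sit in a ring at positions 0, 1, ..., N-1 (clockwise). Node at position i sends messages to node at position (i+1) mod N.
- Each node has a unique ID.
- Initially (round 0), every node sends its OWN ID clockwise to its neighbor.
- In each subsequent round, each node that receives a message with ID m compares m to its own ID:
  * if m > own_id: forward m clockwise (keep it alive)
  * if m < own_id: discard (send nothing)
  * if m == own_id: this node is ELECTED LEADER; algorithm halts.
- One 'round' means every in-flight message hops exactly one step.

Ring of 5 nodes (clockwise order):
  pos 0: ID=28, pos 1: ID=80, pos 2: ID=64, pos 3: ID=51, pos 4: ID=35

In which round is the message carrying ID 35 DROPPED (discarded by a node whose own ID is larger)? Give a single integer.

Answer: 2

Derivation:
Round 1: pos1(id80) recv 28: drop; pos2(id64) recv 80: fwd; pos3(id51) recv 64: fwd; pos4(id35) recv 51: fwd; pos0(id28) recv 35: fwd
Round 2: pos3(id51) recv 80: fwd; pos4(id35) recv 64: fwd; pos0(id28) recv 51: fwd; pos1(id80) recv 35: drop
Round 3: pos4(id35) recv 80: fwd; pos0(id28) recv 64: fwd; pos1(id80) recv 51: drop
Round 4: pos0(id28) recv 80: fwd; pos1(id80) recv 64: drop
Round 5: pos1(id80) recv 80: ELECTED
Message ID 35 originates at pos 4; dropped at pos 1 in round 2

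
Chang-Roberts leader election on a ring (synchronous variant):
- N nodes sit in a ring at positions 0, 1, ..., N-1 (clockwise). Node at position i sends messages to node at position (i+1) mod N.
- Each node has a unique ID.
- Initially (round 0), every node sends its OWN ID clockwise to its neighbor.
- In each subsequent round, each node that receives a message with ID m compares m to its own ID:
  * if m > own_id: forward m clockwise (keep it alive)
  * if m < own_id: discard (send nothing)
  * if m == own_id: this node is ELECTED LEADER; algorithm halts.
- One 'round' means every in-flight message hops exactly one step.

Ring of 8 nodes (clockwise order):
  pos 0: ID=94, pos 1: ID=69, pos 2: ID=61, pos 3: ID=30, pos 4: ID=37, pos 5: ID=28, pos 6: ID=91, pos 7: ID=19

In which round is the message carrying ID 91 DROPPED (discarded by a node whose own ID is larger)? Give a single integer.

Answer: 2

Derivation:
Round 1: pos1(id69) recv 94: fwd; pos2(id61) recv 69: fwd; pos3(id30) recv 61: fwd; pos4(id37) recv 30: drop; pos5(id28) recv 37: fwd; pos6(id91) recv 28: drop; pos7(id19) recv 91: fwd; pos0(id94) recv 19: drop
Round 2: pos2(id61) recv 94: fwd; pos3(id30) recv 69: fwd; pos4(id37) recv 61: fwd; pos6(id91) recv 37: drop; pos0(id94) recv 91: drop
Round 3: pos3(id30) recv 94: fwd; pos4(id37) recv 69: fwd; pos5(id28) recv 61: fwd
Round 4: pos4(id37) recv 94: fwd; pos5(id28) recv 69: fwd; pos6(id91) recv 61: drop
Round 5: pos5(id28) recv 94: fwd; pos6(id91) recv 69: drop
Round 6: pos6(id91) recv 94: fwd
Round 7: pos7(id19) recv 94: fwd
Round 8: pos0(id94) recv 94: ELECTED
Message ID 91 originates at pos 6; dropped at pos 0 in round 2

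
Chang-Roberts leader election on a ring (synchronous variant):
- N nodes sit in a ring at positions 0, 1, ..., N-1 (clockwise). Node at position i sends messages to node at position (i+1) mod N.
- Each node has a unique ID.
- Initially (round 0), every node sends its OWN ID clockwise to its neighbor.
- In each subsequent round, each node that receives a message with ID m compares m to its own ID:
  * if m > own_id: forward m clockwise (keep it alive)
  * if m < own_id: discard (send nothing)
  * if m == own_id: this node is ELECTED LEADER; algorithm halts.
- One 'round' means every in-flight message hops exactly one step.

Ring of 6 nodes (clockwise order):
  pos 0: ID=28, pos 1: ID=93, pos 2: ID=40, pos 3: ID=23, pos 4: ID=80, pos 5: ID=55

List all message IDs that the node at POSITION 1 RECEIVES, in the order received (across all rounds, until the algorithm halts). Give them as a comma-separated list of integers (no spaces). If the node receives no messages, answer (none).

Answer: 28,55,80,93

Derivation:
Round 1: pos1(id93) recv 28: drop; pos2(id40) recv 93: fwd; pos3(id23) recv 40: fwd; pos4(id80) recv 23: drop; pos5(id55) recv 80: fwd; pos0(id28) recv 55: fwd
Round 2: pos3(id23) recv 93: fwd; pos4(id80) recv 40: drop; pos0(id28) recv 80: fwd; pos1(id93) recv 55: drop
Round 3: pos4(id80) recv 93: fwd; pos1(id93) recv 80: drop
Round 4: pos5(id55) recv 93: fwd
Round 5: pos0(id28) recv 93: fwd
Round 6: pos1(id93) recv 93: ELECTED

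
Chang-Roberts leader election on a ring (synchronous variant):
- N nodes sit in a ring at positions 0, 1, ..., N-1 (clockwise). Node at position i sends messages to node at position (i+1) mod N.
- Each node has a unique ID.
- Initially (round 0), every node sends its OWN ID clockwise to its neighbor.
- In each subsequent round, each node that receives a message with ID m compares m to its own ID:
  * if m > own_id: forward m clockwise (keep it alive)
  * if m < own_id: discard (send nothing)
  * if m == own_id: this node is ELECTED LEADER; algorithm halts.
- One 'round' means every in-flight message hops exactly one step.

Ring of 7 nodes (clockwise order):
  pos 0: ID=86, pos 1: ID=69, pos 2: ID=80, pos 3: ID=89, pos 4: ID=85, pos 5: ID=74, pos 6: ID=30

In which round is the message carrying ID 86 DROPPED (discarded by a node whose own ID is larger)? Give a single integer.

Round 1: pos1(id69) recv 86: fwd; pos2(id80) recv 69: drop; pos3(id89) recv 80: drop; pos4(id85) recv 89: fwd; pos5(id74) recv 85: fwd; pos6(id30) recv 74: fwd; pos0(id86) recv 30: drop
Round 2: pos2(id80) recv 86: fwd; pos5(id74) recv 89: fwd; pos6(id30) recv 85: fwd; pos0(id86) recv 74: drop
Round 3: pos3(id89) recv 86: drop; pos6(id30) recv 89: fwd; pos0(id86) recv 85: drop
Round 4: pos0(id86) recv 89: fwd
Round 5: pos1(id69) recv 89: fwd
Round 6: pos2(id80) recv 89: fwd
Round 7: pos3(id89) recv 89: ELECTED
Message ID 86 originates at pos 0; dropped at pos 3 in round 3

Answer: 3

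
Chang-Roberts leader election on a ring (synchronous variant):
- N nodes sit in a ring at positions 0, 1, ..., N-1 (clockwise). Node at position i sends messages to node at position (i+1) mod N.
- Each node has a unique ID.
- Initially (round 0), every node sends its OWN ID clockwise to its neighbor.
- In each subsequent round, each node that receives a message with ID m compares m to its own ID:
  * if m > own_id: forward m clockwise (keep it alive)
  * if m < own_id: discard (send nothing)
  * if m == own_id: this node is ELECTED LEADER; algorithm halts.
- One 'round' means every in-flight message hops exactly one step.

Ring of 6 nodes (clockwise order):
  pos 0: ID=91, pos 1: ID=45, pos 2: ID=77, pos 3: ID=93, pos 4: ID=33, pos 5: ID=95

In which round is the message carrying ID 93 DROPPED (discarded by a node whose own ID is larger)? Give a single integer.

Answer: 2

Derivation:
Round 1: pos1(id45) recv 91: fwd; pos2(id77) recv 45: drop; pos3(id93) recv 77: drop; pos4(id33) recv 93: fwd; pos5(id95) recv 33: drop; pos0(id91) recv 95: fwd
Round 2: pos2(id77) recv 91: fwd; pos5(id95) recv 93: drop; pos1(id45) recv 95: fwd
Round 3: pos3(id93) recv 91: drop; pos2(id77) recv 95: fwd
Round 4: pos3(id93) recv 95: fwd
Round 5: pos4(id33) recv 95: fwd
Round 6: pos5(id95) recv 95: ELECTED
Message ID 93 originates at pos 3; dropped at pos 5 in round 2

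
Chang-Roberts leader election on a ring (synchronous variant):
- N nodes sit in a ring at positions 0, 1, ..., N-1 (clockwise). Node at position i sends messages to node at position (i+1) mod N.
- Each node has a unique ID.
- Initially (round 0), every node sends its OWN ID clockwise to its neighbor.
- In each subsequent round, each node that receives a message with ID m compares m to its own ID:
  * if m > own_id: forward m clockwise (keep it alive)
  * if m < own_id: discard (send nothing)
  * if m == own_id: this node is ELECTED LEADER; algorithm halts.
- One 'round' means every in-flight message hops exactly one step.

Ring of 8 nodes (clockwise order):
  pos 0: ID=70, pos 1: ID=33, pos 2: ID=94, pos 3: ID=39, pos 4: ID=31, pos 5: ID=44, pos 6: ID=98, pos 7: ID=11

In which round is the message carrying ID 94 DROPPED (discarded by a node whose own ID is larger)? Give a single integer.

Answer: 4

Derivation:
Round 1: pos1(id33) recv 70: fwd; pos2(id94) recv 33: drop; pos3(id39) recv 94: fwd; pos4(id31) recv 39: fwd; pos5(id44) recv 31: drop; pos6(id98) recv 44: drop; pos7(id11) recv 98: fwd; pos0(id70) recv 11: drop
Round 2: pos2(id94) recv 70: drop; pos4(id31) recv 94: fwd; pos5(id44) recv 39: drop; pos0(id70) recv 98: fwd
Round 3: pos5(id44) recv 94: fwd; pos1(id33) recv 98: fwd
Round 4: pos6(id98) recv 94: drop; pos2(id94) recv 98: fwd
Round 5: pos3(id39) recv 98: fwd
Round 6: pos4(id31) recv 98: fwd
Round 7: pos5(id44) recv 98: fwd
Round 8: pos6(id98) recv 98: ELECTED
Message ID 94 originates at pos 2; dropped at pos 6 in round 4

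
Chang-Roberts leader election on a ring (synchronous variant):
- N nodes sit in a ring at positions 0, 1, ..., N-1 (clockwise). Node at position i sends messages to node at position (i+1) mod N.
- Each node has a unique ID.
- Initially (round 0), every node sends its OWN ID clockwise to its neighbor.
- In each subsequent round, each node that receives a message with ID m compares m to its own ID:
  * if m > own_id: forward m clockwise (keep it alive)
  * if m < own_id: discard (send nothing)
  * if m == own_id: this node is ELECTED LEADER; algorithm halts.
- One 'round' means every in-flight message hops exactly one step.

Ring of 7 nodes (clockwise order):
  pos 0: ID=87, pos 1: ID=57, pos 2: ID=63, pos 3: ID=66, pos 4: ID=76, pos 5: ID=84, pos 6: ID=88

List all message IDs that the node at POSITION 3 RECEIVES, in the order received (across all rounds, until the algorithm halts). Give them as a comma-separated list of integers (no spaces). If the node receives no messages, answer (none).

Answer: 63,87,88

Derivation:
Round 1: pos1(id57) recv 87: fwd; pos2(id63) recv 57: drop; pos3(id66) recv 63: drop; pos4(id76) recv 66: drop; pos5(id84) recv 76: drop; pos6(id88) recv 84: drop; pos0(id87) recv 88: fwd
Round 2: pos2(id63) recv 87: fwd; pos1(id57) recv 88: fwd
Round 3: pos3(id66) recv 87: fwd; pos2(id63) recv 88: fwd
Round 4: pos4(id76) recv 87: fwd; pos3(id66) recv 88: fwd
Round 5: pos5(id84) recv 87: fwd; pos4(id76) recv 88: fwd
Round 6: pos6(id88) recv 87: drop; pos5(id84) recv 88: fwd
Round 7: pos6(id88) recv 88: ELECTED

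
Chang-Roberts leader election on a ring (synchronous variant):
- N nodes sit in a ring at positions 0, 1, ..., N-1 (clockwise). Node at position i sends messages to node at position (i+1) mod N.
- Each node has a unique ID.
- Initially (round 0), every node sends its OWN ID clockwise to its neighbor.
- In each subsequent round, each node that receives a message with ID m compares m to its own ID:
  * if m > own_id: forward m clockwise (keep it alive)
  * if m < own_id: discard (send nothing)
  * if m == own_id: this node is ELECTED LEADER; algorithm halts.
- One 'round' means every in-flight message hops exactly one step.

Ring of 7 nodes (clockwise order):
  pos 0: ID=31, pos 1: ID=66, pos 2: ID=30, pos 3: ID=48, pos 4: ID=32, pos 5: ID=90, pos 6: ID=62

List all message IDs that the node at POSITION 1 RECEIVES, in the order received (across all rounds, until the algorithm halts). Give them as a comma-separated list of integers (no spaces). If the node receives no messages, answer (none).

Round 1: pos1(id66) recv 31: drop; pos2(id30) recv 66: fwd; pos3(id48) recv 30: drop; pos4(id32) recv 48: fwd; pos5(id90) recv 32: drop; pos6(id62) recv 90: fwd; pos0(id31) recv 62: fwd
Round 2: pos3(id48) recv 66: fwd; pos5(id90) recv 48: drop; pos0(id31) recv 90: fwd; pos1(id66) recv 62: drop
Round 3: pos4(id32) recv 66: fwd; pos1(id66) recv 90: fwd
Round 4: pos5(id90) recv 66: drop; pos2(id30) recv 90: fwd
Round 5: pos3(id48) recv 90: fwd
Round 6: pos4(id32) recv 90: fwd
Round 7: pos5(id90) recv 90: ELECTED

Answer: 31,62,90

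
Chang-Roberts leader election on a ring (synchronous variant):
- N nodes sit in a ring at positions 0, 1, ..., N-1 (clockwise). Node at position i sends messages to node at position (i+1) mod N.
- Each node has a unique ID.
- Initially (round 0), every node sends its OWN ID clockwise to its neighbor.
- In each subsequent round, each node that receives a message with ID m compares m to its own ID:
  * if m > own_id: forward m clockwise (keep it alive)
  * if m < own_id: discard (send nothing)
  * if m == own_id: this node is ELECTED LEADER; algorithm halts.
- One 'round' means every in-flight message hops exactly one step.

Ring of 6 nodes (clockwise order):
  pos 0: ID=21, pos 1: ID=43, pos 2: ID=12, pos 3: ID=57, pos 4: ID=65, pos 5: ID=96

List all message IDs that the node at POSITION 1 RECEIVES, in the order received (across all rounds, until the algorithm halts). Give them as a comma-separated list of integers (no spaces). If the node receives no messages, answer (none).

Round 1: pos1(id43) recv 21: drop; pos2(id12) recv 43: fwd; pos3(id57) recv 12: drop; pos4(id65) recv 57: drop; pos5(id96) recv 65: drop; pos0(id21) recv 96: fwd
Round 2: pos3(id57) recv 43: drop; pos1(id43) recv 96: fwd
Round 3: pos2(id12) recv 96: fwd
Round 4: pos3(id57) recv 96: fwd
Round 5: pos4(id65) recv 96: fwd
Round 6: pos5(id96) recv 96: ELECTED

Answer: 21,96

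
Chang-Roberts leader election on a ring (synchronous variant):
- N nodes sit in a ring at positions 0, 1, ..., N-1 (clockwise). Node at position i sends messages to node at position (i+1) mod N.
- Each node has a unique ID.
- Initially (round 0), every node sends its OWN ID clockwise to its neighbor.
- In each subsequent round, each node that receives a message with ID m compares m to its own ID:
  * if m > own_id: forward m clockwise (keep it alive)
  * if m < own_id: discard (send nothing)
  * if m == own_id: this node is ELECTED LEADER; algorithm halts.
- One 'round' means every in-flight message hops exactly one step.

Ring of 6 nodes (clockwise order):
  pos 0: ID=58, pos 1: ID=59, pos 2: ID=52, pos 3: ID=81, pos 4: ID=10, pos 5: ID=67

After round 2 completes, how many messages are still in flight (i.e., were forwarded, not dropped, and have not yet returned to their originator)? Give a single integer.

Answer: 2

Derivation:
Round 1: pos1(id59) recv 58: drop; pos2(id52) recv 59: fwd; pos3(id81) recv 52: drop; pos4(id10) recv 81: fwd; pos5(id67) recv 10: drop; pos0(id58) recv 67: fwd
Round 2: pos3(id81) recv 59: drop; pos5(id67) recv 81: fwd; pos1(id59) recv 67: fwd
After round 2: 2 messages still in flight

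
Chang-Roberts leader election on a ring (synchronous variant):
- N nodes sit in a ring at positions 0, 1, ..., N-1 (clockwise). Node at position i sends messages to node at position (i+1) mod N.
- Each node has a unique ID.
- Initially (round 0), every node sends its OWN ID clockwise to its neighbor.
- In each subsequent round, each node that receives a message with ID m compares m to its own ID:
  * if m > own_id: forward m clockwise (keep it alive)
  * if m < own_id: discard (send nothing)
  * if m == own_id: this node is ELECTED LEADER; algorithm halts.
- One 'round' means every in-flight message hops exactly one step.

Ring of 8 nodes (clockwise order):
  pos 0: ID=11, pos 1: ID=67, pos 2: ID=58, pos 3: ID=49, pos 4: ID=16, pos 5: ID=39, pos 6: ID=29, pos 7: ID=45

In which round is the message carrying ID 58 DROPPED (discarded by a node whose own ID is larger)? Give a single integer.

Round 1: pos1(id67) recv 11: drop; pos2(id58) recv 67: fwd; pos3(id49) recv 58: fwd; pos4(id16) recv 49: fwd; pos5(id39) recv 16: drop; pos6(id29) recv 39: fwd; pos7(id45) recv 29: drop; pos0(id11) recv 45: fwd
Round 2: pos3(id49) recv 67: fwd; pos4(id16) recv 58: fwd; pos5(id39) recv 49: fwd; pos7(id45) recv 39: drop; pos1(id67) recv 45: drop
Round 3: pos4(id16) recv 67: fwd; pos5(id39) recv 58: fwd; pos6(id29) recv 49: fwd
Round 4: pos5(id39) recv 67: fwd; pos6(id29) recv 58: fwd; pos7(id45) recv 49: fwd
Round 5: pos6(id29) recv 67: fwd; pos7(id45) recv 58: fwd; pos0(id11) recv 49: fwd
Round 6: pos7(id45) recv 67: fwd; pos0(id11) recv 58: fwd; pos1(id67) recv 49: drop
Round 7: pos0(id11) recv 67: fwd; pos1(id67) recv 58: drop
Round 8: pos1(id67) recv 67: ELECTED
Message ID 58 originates at pos 2; dropped at pos 1 in round 7

Answer: 7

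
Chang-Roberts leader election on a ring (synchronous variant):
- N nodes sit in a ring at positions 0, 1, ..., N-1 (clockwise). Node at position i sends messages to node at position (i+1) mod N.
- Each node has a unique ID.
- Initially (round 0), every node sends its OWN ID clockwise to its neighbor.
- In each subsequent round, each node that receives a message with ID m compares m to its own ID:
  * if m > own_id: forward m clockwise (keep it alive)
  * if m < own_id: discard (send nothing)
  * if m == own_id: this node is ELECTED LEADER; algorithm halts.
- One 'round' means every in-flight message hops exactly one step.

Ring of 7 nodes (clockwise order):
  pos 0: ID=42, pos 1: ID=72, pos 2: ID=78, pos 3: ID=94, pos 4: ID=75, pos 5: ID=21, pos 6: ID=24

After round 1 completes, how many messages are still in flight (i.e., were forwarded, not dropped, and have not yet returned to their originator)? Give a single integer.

Round 1: pos1(id72) recv 42: drop; pos2(id78) recv 72: drop; pos3(id94) recv 78: drop; pos4(id75) recv 94: fwd; pos5(id21) recv 75: fwd; pos6(id24) recv 21: drop; pos0(id42) recv 24: drop
After round 1: 2 messages still in flight

Answer: 2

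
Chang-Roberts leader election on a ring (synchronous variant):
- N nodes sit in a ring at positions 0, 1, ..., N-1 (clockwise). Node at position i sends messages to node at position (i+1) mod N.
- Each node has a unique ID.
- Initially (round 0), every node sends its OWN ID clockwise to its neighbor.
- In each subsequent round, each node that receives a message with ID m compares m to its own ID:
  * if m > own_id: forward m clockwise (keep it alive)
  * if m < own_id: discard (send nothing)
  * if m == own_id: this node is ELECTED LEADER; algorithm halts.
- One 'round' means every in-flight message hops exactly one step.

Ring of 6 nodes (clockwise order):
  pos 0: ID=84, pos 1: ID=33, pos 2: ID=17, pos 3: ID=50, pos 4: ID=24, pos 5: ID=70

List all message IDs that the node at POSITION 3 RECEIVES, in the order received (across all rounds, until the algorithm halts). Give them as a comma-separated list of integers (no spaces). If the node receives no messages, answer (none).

Round 1: pos1(id33) recv 84: fwd; pos2(id17) recv 33: fwd; pos3(id50) recv 17: drop; pos4(id24) recv 50: fwd; pos5(id70) recv 24: drop; pos0(id84) recv 70: drop
Round 2: pos2(id17) recv 84: fwd; pos3(id50) recv 33: drop; pos5(id70) recv 50: drop
Round 3: pos3(id50) recv 84: fwd
Round 4: pos4(id24) recv 84: fwd
Round 5: pos5(id70) recv 84: fwd
Round 6: pos0(id84) recv 84: ELECTED

Answer: 17,33,84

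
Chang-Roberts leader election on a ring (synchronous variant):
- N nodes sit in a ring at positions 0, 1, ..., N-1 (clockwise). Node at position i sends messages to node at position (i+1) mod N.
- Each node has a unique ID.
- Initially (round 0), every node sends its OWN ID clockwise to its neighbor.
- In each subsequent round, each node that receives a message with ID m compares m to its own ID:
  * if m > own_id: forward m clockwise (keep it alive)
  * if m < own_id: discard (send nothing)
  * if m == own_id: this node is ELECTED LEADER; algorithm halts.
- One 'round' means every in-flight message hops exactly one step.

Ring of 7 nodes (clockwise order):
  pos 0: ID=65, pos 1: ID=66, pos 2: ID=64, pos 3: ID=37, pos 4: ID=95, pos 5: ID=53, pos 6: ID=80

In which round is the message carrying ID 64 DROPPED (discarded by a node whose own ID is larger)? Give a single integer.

Round 1: pos1(id66) recv 65: drop; pos2(id64) recv 66: fwd; pos3(id37) recv 64: fwd; pos4(id95) recv 37: drop; pos5(id53) recv 95: fwd; pos6(id80) recv 53: drop; pos0(id65) recv 80: fwd
Round 2: pos3(id37) recv 66: fwd; pos4(id95) recv 64: drop; pos6(id80) recv 95: fwd; pos1(id66) recv 80: fwd
Round 3: pos4(id95) recv 66: drop; pos0(id65) recv 95: fwd; pos2(id64) recv 80: fwd
Round 4: pos1(id66) recv 95: fwd; pos3(id37) recv 80: fwd
Round 5: pos2(id64) recv 95: fwd; pos4(id95) recv 80: drop
Round 6: pos3(id37) recv 95: fwd
Round 7: pos4(id95) recv 95: ELECTED
Message ID 64 originates at pos 2; dropped at pos 4 in round 2

Answer: 2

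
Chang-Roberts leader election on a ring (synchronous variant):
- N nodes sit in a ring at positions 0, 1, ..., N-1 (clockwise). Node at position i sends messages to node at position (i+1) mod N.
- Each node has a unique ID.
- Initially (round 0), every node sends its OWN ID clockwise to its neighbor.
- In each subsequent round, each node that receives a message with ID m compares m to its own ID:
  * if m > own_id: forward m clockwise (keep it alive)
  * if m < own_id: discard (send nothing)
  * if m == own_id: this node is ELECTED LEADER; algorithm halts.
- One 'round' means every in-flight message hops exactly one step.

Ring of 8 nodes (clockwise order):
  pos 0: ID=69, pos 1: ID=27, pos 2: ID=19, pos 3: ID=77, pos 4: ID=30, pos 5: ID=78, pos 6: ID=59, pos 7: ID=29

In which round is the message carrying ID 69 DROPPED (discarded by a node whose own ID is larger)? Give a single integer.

Round 1: pos1(id27) recv 69: fwd; pos2(id19) recv 27: fwd; pos3(id77) recv 19: drop; pos4(id30) recv 77: fwd; pos5(id78) recv 30: drop; pos6(id59) recv 78: fwd; pos7(id29) recv 59: fwd; pos0(id69) recv 29: drop
Round 2: pos2(id19) recv 69: fwd; pos3(id77) recv 27: drop; pos5(id78) recv 77: drop; pos7(id29) recv 78: fwd; pos0(id69) recv 59: drop
Round 3: pos3(id77) recv 69: drop; pos0(id69) recv 78: fwd
Round 4: pos1(id27) recv 78: fwd
Round 5: pos2(id19) recv 78: fwd
Round 6: pos3(id77) recv 78: fwd
Round 7: pos4(id30) recv 78: fwd
Round 8: pos5(id78) recv 78: ELECTED
Message ID 69 originates at pos 0; dropped at pos 3 in round 3

Answer: 3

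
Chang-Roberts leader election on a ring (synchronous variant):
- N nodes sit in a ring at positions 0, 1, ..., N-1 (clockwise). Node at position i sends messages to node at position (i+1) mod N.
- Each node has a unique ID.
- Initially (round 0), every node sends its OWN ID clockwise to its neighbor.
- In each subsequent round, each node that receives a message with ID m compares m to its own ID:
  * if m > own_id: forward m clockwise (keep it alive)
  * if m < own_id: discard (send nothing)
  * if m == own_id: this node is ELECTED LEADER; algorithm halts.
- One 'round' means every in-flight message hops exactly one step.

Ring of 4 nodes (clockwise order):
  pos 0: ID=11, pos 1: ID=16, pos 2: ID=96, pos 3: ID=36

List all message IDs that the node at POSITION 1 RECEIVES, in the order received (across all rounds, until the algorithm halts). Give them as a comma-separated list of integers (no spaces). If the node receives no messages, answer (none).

Answer: 11,36,96

Derivation:
Round 1: pos1(id16) recv 11: drop; pos2(id96) recv 16: drop; pos3(id36) recv 96: fwd; pos0(id11) recv 36: fwd
Round 2: pos0(id11) recv 96: fwd; pos1(id16) recv 36: fwd
Round 3: pos1(id16) recv 96: fwd; pos2(id96) recv 36: drop
Round 4: pos2(id96) recv 96: ELECTED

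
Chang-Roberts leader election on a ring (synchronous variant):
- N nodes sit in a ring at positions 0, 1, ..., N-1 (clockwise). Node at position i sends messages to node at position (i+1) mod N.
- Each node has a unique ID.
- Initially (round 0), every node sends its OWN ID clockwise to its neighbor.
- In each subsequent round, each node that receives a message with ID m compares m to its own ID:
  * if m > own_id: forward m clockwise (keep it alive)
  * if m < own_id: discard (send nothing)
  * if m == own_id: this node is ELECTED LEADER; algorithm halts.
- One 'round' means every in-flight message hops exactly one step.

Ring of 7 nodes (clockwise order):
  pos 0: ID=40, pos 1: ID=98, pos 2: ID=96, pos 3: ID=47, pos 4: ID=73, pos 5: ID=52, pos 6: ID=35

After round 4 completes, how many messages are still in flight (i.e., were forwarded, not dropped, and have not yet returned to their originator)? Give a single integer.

Round 1: pos1(id98) recv 40: drop; pos2(id96) recv 98: fwd; pos3(id47) recv 96: fwd; pos4(id73) recv 47: drop; pos5(id52) recv 73: fwd; pos6(id35) recv 52: fwd; pos0(id40) recv 35: drop
Round 2: pos3(id47) recv 98: fwd; pos4(id73) recv 96: fwd; pos6(id35) recv 73: fwd; pos0(id40) recv 52: fwd
Round 3: pos4(id73) recv 98: fwd; pos5(id52) recv 96: fwd; pos0(id40) recv 73: fwd; pos1(id98) recv 52: drop
Round 4: pos5(id52) recv 98: fwd; pos6(id35) recv 96: fwd; pos1(id98) recv 73: drop
After round 4: 2 messages still in flight

Answer: 2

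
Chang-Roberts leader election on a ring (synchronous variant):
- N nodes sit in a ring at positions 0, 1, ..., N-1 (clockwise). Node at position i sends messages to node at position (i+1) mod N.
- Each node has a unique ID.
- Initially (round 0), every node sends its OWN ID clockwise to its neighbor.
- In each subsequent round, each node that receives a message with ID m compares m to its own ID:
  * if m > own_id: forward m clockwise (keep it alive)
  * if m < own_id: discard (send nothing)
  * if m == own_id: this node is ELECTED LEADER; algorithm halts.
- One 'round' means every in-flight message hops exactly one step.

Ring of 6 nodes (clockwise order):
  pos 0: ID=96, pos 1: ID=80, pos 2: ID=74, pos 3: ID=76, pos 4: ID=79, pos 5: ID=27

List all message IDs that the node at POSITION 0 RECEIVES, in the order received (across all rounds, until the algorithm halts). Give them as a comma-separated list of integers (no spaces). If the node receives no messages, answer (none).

Round 1: pos1(id80) recv 96: fwd; pos2(id74) recv 80: fwd; pos3(id76) recv 74: drop; pos4(id79) recv 76: drop; pos5(id27) recv 79: fwd; pos0(id96) recv 27: drop
Round 2: pos2(id74) recv 96: fwd; pos3(id76) recv 80: fwd; pos0(id96) recv 79: drop
Round 3: pos3(id76) recv 96: fwd; pos4(id79) recv 80: fwd
Round 4: pos4(id79) recv 96: fwd; pos5(id27) recv 80: fwd
Round 5: pos5(id27) recv 96: fwd; pos0(id96) recv 80: drop
Round 6: pos0(id96) recv 96: ELECTED

Answer: 27,79,80,96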